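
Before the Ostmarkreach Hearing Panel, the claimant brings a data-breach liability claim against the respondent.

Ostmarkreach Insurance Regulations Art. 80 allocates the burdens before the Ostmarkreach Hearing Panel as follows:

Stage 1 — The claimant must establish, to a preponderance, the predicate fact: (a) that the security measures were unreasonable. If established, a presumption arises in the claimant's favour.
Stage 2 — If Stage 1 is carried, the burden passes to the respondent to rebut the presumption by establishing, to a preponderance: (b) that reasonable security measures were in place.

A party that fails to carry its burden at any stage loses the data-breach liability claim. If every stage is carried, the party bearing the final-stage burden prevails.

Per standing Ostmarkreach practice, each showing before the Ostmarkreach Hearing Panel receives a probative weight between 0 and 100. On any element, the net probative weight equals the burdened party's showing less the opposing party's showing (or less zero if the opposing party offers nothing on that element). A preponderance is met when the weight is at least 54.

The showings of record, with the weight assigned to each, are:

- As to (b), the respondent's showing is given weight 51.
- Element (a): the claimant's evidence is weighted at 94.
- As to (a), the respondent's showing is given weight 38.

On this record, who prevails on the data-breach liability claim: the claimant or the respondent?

At Stage 1 the claimant must meet a preponderance (weight is at least 54): on (a) the weight is 94 less the opposing 38 gives net 56, ≥ 54, so (a) meets the standard.
  Stage 1 carried; the burden shifts to the respondent.
At Stage 2 the respondent must meet a preponderance (weight is at least 54): on (b) the weight is 51, < 54, so (b) does not meet the standard.
  The respondent does not carry Stage 2.
The claimant prevails.

claimant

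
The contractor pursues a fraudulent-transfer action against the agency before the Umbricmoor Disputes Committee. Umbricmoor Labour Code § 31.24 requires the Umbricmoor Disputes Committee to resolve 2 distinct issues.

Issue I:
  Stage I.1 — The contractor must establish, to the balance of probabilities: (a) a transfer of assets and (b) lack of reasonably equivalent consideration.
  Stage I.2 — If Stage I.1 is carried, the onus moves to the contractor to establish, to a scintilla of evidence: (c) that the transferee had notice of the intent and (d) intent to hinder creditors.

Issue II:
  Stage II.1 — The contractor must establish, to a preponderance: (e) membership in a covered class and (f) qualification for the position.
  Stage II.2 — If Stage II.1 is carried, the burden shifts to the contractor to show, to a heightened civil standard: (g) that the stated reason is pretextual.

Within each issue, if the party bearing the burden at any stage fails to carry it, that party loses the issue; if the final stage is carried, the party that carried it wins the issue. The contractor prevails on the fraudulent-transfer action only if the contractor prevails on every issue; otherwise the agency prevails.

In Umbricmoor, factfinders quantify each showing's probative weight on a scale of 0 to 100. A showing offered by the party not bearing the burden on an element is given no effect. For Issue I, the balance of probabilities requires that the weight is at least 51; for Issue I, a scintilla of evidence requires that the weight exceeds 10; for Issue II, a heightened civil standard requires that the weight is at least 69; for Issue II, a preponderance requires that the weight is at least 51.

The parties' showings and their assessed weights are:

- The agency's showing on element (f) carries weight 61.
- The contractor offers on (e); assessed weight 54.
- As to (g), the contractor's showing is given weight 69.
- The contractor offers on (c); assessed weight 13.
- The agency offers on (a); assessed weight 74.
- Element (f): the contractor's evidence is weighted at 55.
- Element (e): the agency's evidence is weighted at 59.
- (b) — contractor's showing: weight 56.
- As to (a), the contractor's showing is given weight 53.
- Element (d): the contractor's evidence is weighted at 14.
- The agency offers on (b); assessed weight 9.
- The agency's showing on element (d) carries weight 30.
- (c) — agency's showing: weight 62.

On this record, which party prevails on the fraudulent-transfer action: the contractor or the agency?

contractor

— Issue I —
At Stage I.1 the contractor must meet the balance of probabilities (weight is at least 51): on (a) the weight is 53 (the agency's 74 is given no effect), which does reach 51, so (a) meets the standard; on (b) the weight is 56 (the agency's 9 is given no effect), which does reach 51, so (b) meets the standard.
  Stage I.1 is satisfied; the contractor continues to bear the burden.
At Stage I.2 the contractor must meet a scintilla of evidence (weight exceeds 10): on (c) the weight is 13 (the agency's 62 is given no effect), which does exceed 10, so (c) meets the standard; on (d) the weight is 14 (the agency's 30 is given no effect), > 10, so (d) meets the standard.
  The contractor carries the last stage.
With every stage satisfied, the contractor prevails on this issue.
— Issue II —
Stage II.1 (contractor, a preponderance, weight is at least 51): (e) 54 (agency's 59 disregarded) ≥ 51 — meets; (f) 55 (agency's 61 disregarded) ≥ 51 — meets.
  Stage II.1 is satisfied; the contractor continues to bear the burden.
Stage II.2 (contractor, a heightened civil standard, weight is at least 69): (g) 69 ≥ 69 — meets.
  All elements met at the final stage.
All stages carried — the contractor prevails on this issue.
Per-issue: Issue I → contractor; Issue II → contractor. The contractor must prevail on every issue; overall, the contractor prevails.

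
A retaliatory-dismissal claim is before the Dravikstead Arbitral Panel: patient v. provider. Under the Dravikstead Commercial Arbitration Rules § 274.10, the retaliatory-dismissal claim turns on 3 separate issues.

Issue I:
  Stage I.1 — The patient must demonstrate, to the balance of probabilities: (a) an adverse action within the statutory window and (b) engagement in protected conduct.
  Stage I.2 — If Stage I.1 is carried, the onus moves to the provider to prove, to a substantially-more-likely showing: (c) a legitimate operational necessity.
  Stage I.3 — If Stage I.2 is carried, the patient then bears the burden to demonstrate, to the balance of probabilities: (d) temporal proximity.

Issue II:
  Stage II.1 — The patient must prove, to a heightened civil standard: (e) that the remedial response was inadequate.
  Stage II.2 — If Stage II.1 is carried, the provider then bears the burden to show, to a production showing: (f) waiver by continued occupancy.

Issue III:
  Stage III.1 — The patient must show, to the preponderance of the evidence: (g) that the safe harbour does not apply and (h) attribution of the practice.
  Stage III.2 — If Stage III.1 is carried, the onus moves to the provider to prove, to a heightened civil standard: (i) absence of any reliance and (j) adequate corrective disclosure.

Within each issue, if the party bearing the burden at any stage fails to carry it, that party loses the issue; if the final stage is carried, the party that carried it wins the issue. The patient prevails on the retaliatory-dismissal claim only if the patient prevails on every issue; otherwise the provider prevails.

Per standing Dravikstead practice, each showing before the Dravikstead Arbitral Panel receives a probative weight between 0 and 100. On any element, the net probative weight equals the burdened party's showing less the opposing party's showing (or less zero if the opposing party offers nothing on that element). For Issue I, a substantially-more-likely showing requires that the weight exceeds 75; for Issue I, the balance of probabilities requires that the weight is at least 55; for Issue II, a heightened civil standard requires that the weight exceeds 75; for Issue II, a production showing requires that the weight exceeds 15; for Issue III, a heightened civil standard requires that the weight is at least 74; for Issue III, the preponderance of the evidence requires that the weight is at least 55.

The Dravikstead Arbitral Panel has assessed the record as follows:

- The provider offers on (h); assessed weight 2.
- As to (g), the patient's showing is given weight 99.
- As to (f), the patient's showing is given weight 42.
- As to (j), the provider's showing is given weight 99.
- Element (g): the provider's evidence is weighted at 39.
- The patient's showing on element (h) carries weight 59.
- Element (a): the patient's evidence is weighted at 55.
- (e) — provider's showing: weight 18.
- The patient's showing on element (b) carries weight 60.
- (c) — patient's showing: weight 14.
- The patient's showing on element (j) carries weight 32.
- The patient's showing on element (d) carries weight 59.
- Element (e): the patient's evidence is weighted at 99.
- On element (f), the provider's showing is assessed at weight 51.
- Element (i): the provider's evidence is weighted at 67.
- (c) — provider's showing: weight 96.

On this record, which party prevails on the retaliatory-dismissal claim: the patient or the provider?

patient

— Issue I —
Stage I.1 — burden on patient; standard: the balance of probabilities (weight is at least 55).
    (a): 55 ≥ 55 [met]
    (b): 60 ≥ 55 [met]
  Stage I.1 is satisfied; the onus moves to the provider.
Stage I.2 — burden on provider; standard: a substantially-more-likely showing (weight exceeds 75).
    (c): 96 − 14 = 82 > 75 [met]
  Stage I.2 is satisfied; the onus moves to the patient.
Stage I.3 — burden on patient; standard: the balance of probabilities (weight is at least 55).
    (d): 59 ≥ 55 [met]
  The patient carries the last stage.
Every stage carried; the patient prevails on this issue.
— Issue II —
Stage II.1 — burden on patient; standard: a heightened civil standard (weight exceeds 75).
    (e): 99 − 18 = 81 > 75 [met]
  Stage II.1 is satisfied; the onus moves to the provider.
Stage II.2 — burden on provider; standard: a production showing (weight exceeds 15).
    (f): 51 − 42 = 9 ≤ 15 [not met]
  The provider does not carry Stage II.2.
The patient prevails on this issue.
— Issue III —
At Stage III.1 the patient must meet the preponderance of the evidence (weight is at least 55): on (g) the weight is 99 less the opposing 39 gives net 60, which does reach 55, so (g) meets the standard; on (h) the weight is 59 less the opposing 2 gives net 57, which does reach 55, so (h) meets the standard.
  Stage III.1 is satisfied; the onus moves to the provider.
At Stage III.2 the provider must meet a heightened civil standard (weight is at least 74): on (i) the weight is 67, which does not reach 74, so (i) does not meet the standard; on (j) the weight is 99 less the opposing 32 gives net 67, which does not reach 74, so (j) does not meet the standard.
  The provider does not carry Stage III.2.
The analysis ends at Stage III.2; the patient prevails on this issue.
Per-issue: Issue I → patient; Issue II → patient; Issue III → patient. The patient must prevail on every issue; overall, the patient prevails.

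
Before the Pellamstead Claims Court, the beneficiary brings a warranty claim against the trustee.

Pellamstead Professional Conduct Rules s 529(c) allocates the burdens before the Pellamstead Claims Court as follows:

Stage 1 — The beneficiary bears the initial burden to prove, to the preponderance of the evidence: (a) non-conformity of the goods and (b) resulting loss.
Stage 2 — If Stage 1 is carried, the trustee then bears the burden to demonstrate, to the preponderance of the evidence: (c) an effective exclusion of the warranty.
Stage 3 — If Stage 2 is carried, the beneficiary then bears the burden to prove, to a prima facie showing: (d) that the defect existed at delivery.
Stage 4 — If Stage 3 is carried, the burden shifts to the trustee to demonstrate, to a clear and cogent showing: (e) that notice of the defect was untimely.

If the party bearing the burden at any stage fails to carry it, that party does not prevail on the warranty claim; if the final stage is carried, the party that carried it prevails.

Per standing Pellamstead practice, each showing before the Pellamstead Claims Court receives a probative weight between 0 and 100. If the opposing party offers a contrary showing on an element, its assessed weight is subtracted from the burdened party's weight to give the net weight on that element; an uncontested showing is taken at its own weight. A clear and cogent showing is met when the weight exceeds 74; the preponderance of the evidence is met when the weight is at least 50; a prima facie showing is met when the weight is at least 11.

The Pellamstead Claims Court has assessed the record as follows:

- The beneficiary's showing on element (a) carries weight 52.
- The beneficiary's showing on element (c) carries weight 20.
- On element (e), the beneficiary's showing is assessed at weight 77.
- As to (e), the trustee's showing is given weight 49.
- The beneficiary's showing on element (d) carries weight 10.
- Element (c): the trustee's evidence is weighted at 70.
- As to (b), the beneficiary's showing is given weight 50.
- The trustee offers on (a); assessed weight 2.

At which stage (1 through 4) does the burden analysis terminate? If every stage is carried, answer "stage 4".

stage 3

Stage 1 (beneficiary, the preponderance of the evidence, weight is at least 50): (a) net 52−2=50 ≥ 50 — meets; (b) 50 ≥ 50 — meets.
  The beneficiary carries Stage 1; the trustee now bears the burden.
Stage 2 (trustee, the preponderance of the evidence, weight is at least 50): (c) net 70−20=50 ≥ 50 — meets.
  Stage 2 is satisfied; the onus moves to the beneficiary.
Stage 3 (beneficiary, a prima facie showing, weight is at least 11): (d) 10 < 11 — fails.
  Stage 3 not carried; the beneficiary fails its burden.
The trustee prevails.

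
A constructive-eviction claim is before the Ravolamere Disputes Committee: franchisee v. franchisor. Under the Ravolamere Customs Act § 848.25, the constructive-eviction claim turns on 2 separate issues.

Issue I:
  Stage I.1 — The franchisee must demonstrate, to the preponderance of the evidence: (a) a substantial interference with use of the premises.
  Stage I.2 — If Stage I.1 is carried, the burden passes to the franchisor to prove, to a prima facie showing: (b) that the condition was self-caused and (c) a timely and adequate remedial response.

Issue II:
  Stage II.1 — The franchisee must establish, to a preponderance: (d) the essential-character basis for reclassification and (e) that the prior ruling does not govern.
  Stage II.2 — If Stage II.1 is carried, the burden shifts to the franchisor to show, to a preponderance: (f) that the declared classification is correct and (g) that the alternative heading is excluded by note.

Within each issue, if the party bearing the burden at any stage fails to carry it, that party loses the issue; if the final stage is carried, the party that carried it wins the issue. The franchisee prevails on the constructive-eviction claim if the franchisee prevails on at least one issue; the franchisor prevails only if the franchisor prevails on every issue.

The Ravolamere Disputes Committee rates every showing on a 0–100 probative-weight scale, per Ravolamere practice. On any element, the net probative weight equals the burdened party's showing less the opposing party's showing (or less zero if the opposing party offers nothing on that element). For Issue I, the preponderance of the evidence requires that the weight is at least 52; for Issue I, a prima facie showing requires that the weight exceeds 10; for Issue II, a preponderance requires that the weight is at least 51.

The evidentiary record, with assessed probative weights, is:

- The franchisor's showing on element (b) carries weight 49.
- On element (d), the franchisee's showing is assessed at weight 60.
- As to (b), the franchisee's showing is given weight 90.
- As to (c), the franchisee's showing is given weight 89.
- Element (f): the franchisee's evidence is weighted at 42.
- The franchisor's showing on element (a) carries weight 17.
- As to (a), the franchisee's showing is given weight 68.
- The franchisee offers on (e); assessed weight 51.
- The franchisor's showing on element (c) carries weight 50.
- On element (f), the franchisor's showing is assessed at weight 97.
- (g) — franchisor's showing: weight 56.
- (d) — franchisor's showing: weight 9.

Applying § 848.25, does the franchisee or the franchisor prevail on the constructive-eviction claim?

— Issue I —
At Stage I.1 the franchisee must meet the preponderance of the evidence (weight is at least 52): on (a) the weight is 68 less the opposing 17 gives net 51, which does not reach 52, so (a) does not meet the standard.
  Not every element is met, so the franchisee fails to carry Stage I.1.
So the franchisor prevails on this issue.
— Issue II —
Stage II.1 (franchisee, a preponderance, weight is at least 51): (d) net 60−9=51 ≥ 51 — meets; (e) 51 ≥ 51 — meets.
  Stage II.1 is satisfied; the onus moves to the franchisor.
Stage II.2 (franchisor, a preponderance, weight is at least 51): (f) net 97−42=55 ≥ 51 — meets; (g) 56 ≥ 51 — meets.
  Stage II.2 carried; the final stage is satisfied.
Every stage carried; the franchisor prevails on this issue.
Per-issue: Issue I → franchisor; Issue II → franchisor. The franchisee must prevail on at least one issue; overall, the franchisor prevails.

franchisor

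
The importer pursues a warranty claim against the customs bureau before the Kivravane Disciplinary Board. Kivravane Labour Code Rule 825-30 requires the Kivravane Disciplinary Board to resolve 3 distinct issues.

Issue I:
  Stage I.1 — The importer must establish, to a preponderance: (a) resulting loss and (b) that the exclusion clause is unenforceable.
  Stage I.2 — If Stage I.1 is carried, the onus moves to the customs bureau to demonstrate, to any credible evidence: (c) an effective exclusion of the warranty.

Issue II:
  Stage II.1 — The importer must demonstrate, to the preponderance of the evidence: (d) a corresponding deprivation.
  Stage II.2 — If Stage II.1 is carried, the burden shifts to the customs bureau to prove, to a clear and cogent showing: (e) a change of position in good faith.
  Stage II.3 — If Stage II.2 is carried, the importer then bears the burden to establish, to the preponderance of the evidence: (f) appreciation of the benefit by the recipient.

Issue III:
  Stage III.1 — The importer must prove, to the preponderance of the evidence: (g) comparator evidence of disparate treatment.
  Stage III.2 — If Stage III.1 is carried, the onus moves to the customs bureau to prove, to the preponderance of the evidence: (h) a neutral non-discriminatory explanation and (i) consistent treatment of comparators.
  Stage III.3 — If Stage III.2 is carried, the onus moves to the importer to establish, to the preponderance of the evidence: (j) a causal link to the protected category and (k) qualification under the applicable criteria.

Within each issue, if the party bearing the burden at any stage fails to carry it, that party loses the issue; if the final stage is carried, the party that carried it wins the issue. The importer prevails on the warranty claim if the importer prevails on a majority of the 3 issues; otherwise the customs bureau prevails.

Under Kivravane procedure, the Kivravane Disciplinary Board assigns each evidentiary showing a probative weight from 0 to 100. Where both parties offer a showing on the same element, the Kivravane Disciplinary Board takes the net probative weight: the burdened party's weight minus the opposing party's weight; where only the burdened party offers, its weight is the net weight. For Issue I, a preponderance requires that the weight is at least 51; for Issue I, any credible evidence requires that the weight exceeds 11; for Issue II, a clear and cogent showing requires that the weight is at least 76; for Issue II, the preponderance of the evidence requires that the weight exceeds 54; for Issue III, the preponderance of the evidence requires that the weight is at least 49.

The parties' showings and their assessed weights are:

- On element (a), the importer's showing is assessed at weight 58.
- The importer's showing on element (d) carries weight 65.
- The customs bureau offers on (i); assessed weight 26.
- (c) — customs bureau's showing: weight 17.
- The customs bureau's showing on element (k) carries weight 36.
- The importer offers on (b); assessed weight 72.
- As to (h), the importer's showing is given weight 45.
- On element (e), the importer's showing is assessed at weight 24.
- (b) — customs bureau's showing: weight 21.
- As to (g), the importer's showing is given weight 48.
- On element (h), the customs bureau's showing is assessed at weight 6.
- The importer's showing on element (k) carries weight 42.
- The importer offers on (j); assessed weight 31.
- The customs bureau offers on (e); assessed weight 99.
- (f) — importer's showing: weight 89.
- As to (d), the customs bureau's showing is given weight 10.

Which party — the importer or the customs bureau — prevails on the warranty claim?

customs bureau

— Issue I —
Stage I.1 (importer, a preponderance, weight is at least 51): (a) 58 ≥ 51 — meets; (b) net 72−21=51 ≥ 51 — meets.
  Stage I.1 is satisfied; the onus moves to the customs bureau.
Stage I.2 (customs bureau, any credible evidence, weight exceeds 11): (c) 17 > 11 — meets.
  The customs bureau carries the last stage.
All stages carried — the customs bureau prevails on this issue.
— Issue II —
Stage II.1 (importer, the preponderance of the evidence, weight exceeds 54): (d) net 65−10=55 > 54 — meets.
  Stage II.1 is satisfied; the onus moves to the customs bureau.
Stage II.2 (customs bureau, a clear and cogent showing, weight is at least 76): (e) net 99−24=75 < 76 — fails.
  Not every element is met, so the customs bureau fails to carry Stage II.2.
The analysis ends at Stage II.2; the importer prevails on this issue.
— Issue III —
Stage III.1 (importer, the preponderance of the evidence, weight is at least 49): (g) 48 < 49 — fails.
  The importer does not carry Stage III.1.
The analysis ends at Stage III.1; the customs bureau prevails on this issue.
Per-issue: Issue I → customs bureau; Issue II → importer; Issue III → customs bureau. The importer must prevail on a majority of issues; overall, the customs bureau prevails.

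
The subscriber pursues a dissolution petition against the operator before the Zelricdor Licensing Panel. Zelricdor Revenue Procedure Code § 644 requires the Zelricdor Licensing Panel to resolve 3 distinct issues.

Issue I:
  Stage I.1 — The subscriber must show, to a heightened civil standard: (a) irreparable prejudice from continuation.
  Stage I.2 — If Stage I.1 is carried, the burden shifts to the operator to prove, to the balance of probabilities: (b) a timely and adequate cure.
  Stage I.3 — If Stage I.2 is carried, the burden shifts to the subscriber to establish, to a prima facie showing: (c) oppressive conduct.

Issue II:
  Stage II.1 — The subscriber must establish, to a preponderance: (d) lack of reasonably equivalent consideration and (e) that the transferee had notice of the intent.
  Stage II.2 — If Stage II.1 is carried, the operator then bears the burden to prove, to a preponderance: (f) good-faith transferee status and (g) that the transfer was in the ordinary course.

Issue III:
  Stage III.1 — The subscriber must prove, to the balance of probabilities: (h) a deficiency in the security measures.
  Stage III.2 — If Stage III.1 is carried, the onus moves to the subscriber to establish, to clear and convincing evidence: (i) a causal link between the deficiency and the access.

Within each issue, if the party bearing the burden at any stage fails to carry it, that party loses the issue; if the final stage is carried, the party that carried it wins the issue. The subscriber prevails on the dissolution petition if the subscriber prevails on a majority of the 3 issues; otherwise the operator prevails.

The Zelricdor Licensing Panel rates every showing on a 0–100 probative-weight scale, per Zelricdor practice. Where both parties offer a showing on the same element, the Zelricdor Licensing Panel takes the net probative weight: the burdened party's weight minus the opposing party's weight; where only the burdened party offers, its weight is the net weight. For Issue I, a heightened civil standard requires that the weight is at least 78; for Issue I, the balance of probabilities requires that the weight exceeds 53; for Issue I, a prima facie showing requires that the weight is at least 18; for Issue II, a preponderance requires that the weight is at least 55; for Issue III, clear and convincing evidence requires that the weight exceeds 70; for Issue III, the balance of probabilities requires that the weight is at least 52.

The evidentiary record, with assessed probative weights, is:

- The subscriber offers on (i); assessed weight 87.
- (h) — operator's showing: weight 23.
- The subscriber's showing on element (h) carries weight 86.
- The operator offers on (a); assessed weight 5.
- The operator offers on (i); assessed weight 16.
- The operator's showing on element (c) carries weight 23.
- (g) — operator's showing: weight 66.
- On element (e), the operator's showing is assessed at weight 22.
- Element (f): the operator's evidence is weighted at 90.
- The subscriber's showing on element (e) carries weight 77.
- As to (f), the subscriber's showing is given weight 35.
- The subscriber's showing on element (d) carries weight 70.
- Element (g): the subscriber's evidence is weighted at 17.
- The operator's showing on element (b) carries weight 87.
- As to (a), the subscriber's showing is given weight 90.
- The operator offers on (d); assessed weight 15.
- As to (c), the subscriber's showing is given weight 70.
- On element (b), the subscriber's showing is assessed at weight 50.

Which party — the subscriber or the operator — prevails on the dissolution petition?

— Issue I —
Stage I.1 — burden on subscriber; standard: a heightened civil standard (weight is at least 78).
    (a): 90 − 5 = 85 ≥ 78 [met]
  Stage I.1 carried; the burden shifts to the operator.
Stage I.2 — burden on operator; standard: the balance of probabilities (weight exceeds 53).
    (b): 87 − 50 = 37 ≤ 53 [not met]
  Not every element is met, so the operator fails to carry Stage I.2.
The subscriber prevails on this issue.
— Issue II —
Stage II.1 — burden on subscriber; standard: a preponderance (weight is at least 55).
    (d): 70 − 15 = 55 ≥ 55 [met]
    (e): 77 − 22 = 55 ≥ 55 [met]
  The subscriber carries Stage II.1; the operator now bears the burden.
Stage II.2 — burden on operator; standard: a preponderance (weight is at least 55).
    (f): 90 − 35 = 55 ≥ 55 [met]
    (g): 66 − 17 = 49 < 55 [not met]
  The operator does not carry Stage II.2.
The analysis ends at Stage II.2; the subscriber prevails on this issue.
— Issue III —
At Stage III.1 the subscriber must meet the balance of probabilities (weight is at least 52): on (h) the weight is 86 less the opposing 23 gives net 63, which does reach 52, so (h) meets the standard.
  Stage III.1 is satisfied; the subscriber continues to bear the burden.
At Stage III.2 the subscriber must meet clear and convincing evidence (weight exceeds 70): on (i) the weight is 87 less the opposing 16 gives net 71, > 70, so (i) meets the standard.
  Stage III.2 carried; the final stage is satisfied.
With every stage satisfied, the subscriber prevails on this issue.
Per-issue: Issue I → subscriber; Issue II → subscriber; Issue III → subscriber. The subscriber must prevail on a majority of issues; overall, the subscriber prevails.

subscriber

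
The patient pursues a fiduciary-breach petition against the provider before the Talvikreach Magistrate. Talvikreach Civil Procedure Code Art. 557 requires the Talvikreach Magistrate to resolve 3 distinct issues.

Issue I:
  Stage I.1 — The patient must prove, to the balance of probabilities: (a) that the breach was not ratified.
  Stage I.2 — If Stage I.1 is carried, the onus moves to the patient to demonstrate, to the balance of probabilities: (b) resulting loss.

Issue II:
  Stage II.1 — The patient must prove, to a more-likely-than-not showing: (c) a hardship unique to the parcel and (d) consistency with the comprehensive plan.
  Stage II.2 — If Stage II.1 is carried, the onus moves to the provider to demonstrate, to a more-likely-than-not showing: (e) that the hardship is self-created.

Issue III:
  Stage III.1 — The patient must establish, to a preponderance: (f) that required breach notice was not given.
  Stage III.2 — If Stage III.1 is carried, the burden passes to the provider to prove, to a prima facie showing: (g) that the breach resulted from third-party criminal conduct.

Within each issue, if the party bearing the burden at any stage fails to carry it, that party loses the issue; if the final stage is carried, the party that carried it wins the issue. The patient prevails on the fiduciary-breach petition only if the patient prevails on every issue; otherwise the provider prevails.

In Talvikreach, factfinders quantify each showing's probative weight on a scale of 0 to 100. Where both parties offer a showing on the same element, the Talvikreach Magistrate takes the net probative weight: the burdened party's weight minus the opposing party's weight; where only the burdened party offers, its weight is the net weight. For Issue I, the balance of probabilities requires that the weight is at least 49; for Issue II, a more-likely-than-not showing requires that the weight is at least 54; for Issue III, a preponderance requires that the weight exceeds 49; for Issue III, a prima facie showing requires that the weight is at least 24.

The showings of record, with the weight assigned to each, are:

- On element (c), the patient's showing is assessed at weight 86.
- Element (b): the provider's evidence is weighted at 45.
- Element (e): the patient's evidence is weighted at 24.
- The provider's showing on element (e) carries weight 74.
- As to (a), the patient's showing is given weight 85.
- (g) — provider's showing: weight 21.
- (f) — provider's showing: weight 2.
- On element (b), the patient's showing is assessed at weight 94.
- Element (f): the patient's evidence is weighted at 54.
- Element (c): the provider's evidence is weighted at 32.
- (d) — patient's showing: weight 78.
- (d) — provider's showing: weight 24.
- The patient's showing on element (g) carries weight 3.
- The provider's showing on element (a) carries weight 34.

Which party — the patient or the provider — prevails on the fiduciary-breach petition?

— Issue I —
Stage I.1 (patient, the balance of probabilities, weight is at least 49): (a) net 85−34=51 ≥ 49 — meets.
  Stage I.1 carried; the burden remains with the patient.
Stage I.2 (patient, the balance of probabilities, weight is at least 49): (b) net 94−45=49 ≥ 49 — meets.
  All elements met at the final stage.
All stages carried — the patient prevails on this issue.
— Issue II —
Stage II.1 (patient, a more-likely-than-not showing, weight is at least 54): (c) net 86−32=54 ≥ 54 — meets; (d) net 78−24=54 ≥ 54 — meets.
  Stage II.1 carried; the burden shifts to the provider.
Stage II.2 (provider, a more-likely-than-not showing, weight is at least 54): (e) net 74−24=50 < 54 — fails.
  Not every element is met, so the provider fails to carry Stage II.2.
The analysis ends at Stage II.2; the patient prevails on this issue.
— Issue III —
At Stage III.1 the patient must meet a preponderance (weight exceeds 49): on (f) the weight is 54 less the opposing 2 gives net 52, which does exceed 49, so (f) meets the standard.
  All elements met. The burden passes to the provider.
At Stage III.2 the provider must meet a prima facie showing (weight is at least 24): on (g) the weight is 21 less the opposing 3 gives net 18, which does not reach 24, so (g) does not meet the standard.
  Not every element is met, so the provider fails to carry Stage III.2.
The patient prevails on this issue.
Per-issue: Issue I → patient; Issue II → patient; Issue III → patient. The patient must prevail on every issue; overall, the patient prevails.

patient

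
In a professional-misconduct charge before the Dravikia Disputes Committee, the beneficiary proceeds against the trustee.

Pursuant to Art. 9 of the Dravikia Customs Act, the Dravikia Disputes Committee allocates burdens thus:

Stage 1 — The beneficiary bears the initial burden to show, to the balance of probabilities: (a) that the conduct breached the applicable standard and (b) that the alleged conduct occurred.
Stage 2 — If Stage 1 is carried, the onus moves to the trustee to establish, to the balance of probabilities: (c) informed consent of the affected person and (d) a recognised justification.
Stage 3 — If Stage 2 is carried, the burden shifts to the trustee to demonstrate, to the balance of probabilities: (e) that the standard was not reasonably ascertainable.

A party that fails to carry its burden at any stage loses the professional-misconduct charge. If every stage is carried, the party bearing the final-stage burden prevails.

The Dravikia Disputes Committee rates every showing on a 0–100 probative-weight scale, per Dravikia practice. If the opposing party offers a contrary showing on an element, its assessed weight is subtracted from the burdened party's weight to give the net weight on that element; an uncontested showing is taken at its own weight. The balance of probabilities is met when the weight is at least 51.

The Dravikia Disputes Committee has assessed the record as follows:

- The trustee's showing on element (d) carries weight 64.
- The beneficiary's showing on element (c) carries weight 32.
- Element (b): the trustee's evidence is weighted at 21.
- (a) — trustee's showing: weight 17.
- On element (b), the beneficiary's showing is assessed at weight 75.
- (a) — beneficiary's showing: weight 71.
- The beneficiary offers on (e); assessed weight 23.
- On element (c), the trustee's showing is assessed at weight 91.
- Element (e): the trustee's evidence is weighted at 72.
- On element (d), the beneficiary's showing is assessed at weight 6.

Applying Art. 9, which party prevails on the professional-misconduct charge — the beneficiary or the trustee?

Stage 1 — burden on beneficiary; standard: the balance of probabilities (weight is at least 51).
    (a): 71 − 17 = 54 ≥ 51 [met]
    (b): 75 − 21 = 54 ≥ 51 [met]
  The beneficiary carries Stage 1; the trustee now bears the burden.
Stage 2 — burden on trustee; standard: the balance of probabilities (weight is at least 51).
    (c): 91 − 32 = 59 ≥ 51 [met]
    (d): 64 − 6 = 58 ≥ 51 [met]
  Stage 2 carried; the burden remains with the trustee.
Stage 3 — burden on trustee; standard: the balance of probabilities (weight is at least 51).
    (e): 72 − 23 = 49 < 51 [not met]
  Stage 3 not carried; the trustee fails its burden.
The beneficiary prevails.

beneficiary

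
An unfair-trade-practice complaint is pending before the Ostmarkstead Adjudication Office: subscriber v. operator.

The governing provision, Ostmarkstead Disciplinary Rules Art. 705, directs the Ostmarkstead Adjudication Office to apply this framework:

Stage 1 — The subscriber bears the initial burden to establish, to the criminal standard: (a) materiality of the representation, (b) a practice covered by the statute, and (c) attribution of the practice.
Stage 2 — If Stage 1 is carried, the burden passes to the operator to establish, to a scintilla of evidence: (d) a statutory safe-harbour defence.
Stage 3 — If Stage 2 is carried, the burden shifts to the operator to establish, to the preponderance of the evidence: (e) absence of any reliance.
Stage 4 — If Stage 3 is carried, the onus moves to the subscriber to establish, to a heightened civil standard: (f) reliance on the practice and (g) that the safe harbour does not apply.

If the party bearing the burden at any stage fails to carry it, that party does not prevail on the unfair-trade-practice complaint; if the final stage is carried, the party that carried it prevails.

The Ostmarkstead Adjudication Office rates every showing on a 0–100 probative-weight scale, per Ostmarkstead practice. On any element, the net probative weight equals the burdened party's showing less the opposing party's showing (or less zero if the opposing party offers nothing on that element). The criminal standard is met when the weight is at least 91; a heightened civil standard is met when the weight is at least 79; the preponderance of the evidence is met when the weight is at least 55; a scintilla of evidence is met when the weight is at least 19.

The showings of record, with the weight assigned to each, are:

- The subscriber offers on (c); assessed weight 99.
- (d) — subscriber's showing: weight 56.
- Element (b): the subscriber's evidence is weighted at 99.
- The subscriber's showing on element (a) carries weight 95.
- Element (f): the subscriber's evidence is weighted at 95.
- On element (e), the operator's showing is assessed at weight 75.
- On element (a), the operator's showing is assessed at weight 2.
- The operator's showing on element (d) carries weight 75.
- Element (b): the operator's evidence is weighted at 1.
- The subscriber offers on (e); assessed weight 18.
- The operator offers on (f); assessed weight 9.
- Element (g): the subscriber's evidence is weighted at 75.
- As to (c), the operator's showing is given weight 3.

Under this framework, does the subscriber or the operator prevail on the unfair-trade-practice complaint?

operator

Stage 1 — burden on subscriber; standard: the criminal standard (weight is at least 91).
    (a): 95 − 2 = 93 ≥ 91 [met]
    (b): 99 − 1 = 98 ≥ 91 [met]
    (c): 99 − 3 = 96 ≥ 91 [met]
  Stage 1 is satisfied; the onus moves to the operator.
Stage 2 — burden on operator; standard: a scintilla of evidence (weight is at least 19).
    (d): 75 − 56 = 19 ≥ 19 [met]
  Stage 2 is satisfied; the operator continues to bear the burden.
Stage 3 — burden on operator; standard: the preponderance of the evidence (weight is at least 55).
    (e): 75 − 18 = 57 ≥ 55 [met]
  All elements met. The burden passes to the subscriber.
Stage 4 — burden on subscriber; standard: a heightened civil standard (weight is at least 79).
    (f): 95 − 9 = 86 ≥ 79 [met]
    (g): 75 < 79 [not met]
  Not every element is met, so the subscriber fails to carry Stage 4.
The operator prevails.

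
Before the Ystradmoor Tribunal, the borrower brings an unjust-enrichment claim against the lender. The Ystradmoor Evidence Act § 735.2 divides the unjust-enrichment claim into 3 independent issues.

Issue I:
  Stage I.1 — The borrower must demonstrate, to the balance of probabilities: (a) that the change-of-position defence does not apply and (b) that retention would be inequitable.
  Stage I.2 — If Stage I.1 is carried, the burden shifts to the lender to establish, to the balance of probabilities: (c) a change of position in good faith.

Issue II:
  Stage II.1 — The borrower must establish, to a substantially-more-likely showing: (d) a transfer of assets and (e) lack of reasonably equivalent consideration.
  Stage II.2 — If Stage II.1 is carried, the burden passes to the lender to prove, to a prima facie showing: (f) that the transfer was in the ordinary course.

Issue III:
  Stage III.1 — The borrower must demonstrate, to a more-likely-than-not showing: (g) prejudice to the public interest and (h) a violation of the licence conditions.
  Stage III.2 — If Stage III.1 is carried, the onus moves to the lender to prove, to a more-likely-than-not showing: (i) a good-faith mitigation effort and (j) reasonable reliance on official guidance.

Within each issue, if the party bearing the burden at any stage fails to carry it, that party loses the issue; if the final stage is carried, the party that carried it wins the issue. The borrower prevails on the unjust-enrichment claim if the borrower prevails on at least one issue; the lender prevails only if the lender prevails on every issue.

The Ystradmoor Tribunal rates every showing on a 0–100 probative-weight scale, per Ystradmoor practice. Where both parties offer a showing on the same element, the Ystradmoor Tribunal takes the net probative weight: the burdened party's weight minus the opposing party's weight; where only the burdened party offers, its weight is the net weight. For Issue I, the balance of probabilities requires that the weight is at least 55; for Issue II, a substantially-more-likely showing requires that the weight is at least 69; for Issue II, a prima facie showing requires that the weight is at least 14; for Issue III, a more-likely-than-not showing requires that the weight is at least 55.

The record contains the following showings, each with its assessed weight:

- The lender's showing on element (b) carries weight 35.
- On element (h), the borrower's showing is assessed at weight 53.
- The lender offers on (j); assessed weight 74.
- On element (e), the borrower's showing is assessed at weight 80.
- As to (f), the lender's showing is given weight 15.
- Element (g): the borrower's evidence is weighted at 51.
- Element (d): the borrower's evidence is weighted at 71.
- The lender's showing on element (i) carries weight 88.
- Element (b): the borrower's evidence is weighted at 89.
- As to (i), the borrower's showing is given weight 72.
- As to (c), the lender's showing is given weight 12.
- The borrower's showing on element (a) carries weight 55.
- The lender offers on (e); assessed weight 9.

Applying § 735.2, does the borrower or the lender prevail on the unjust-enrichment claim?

lender

— Issue I —
Stage I.1 — burden on borrower; standard: the balance of probabilities (weight is at least 55).
    (a): 55 ≥ 55 [met]
    (b): 89 − 35 = 54 < 55 [not met]
  The borrower does not carry Stage I.1.
The lender prevails on this issue.
— Issue II —
Stage II.1 (borrower, a substantially-more-likely showing, weight is at least 69): (d) 71 ≥ 69 — meets; (e) net 80−9=71 ≥ 69 — meets.
  The borrower carries Stage II.1; the lender now bears the burden.
Stage II.2 (lender, a prima facie showing, weight is at least 14): (f) 15 ≥ 14 — meets.
  All elements met at the final stage.
Every stage carried; the lender prevails on this issue.
— Issue III —
Stage III.1 — burden on borrower; standard: a more-likely-than-not showing (weight is at least 55).
    (g): 51 < 55 [not met]
    (h): 53 < 55 [not met]
  The borrower does not carry Stage III.1.
So the lender prevails on this issue.
Per-issue: Issue I → lender; Issue II → lender; Issue III → lender. The borrower must prevail on at least one issue; overall, the lender prevails.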